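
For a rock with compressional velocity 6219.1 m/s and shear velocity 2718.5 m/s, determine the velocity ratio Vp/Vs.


Vp/Vs = 6219.1 / 2718.5
= 2.2877

2.2877


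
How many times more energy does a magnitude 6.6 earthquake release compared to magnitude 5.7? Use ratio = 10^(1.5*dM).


M2 - M1 = 6.6 - 5.7 = 0.9
1.5 * 0.9 = 1.35
ratio = 10^1.35 = 22.39

22.39


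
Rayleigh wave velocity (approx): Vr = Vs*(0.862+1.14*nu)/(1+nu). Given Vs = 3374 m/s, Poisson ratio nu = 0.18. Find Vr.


Numerator factor = 0.862 + 1.14*0.18 = 1.0672
Denominator = 1 + 0.18 = 1.18
Vr = 3374 * 1.0672 / 1.18 = 3051.47 m/s

3051.47


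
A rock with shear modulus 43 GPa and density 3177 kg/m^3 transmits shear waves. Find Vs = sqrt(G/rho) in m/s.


Convert G to Pa: G = 43e9 Pa
Compute G/rho = 43e9 / 3177 = 13534781.2402
Vs = sqrt(13534781.2402) = 3678.96 m/s

3678.96


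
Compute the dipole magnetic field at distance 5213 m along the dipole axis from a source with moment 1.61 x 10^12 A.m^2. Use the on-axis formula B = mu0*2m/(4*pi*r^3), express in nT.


m = 1.61 x 10^12 = 1610000000000 A.m^2
2m = 3220000000000 A.m^2
r^3 = 5213^3 = 141665198597
B = (4pi*10^-7) * 3220000000000 / (4*pi * 141665198597) * 1e9
= 4046371.337824 / 1780217388726.7 * 1e9
= 2272.9647 nT

2272.9647


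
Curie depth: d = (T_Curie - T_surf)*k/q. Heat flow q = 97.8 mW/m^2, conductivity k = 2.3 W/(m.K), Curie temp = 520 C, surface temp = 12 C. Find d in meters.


T_Curie - T_surf = 520 - 12 = 508 C
Convert q to W/m^2: 97.8 mW/m^2 = 0.0978 W/m^2
d = 508 * 2.3 / 0.0978 = 11946.83 m

11946.83


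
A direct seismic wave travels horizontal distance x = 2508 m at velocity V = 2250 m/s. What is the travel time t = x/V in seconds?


t = x / V
= 2508 / 2250
= 1.1147 s

1.1147


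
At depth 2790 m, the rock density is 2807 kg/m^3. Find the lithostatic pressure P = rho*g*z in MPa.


P = rho * g * z / 1e6
= 2807 * 9.81 * 2790 / 1e6
= 76827309.3 / 1e6
= 76.8273 MPa

76.8273


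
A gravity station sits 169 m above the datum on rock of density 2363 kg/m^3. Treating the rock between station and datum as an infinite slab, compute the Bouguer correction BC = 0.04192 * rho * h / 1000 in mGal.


BC = 0.04192 * rho * h / 1000
= 0.04192 * 2363 * 169 / 1000
= 16.7406 mGal

16.7406


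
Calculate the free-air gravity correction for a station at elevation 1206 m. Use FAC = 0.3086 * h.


FAC = 0.3086 * h
= 0.3086 * 1206
= 372.1716 mGal

372.1716


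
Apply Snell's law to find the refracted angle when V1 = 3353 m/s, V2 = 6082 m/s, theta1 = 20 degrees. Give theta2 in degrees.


sin(theta1) = sin(20 deg) = 0.34202
sin(theta2) = V2/V1 * sin(theta1) = 6082/3353 * 0.34202 = 0.62039
theta2 = arcsin(0.62039) = 38.3446 degrees

38.3446


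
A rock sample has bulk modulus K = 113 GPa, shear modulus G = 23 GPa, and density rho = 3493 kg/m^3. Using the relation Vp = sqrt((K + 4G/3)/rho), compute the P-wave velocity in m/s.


First compute the effective modulus:
K + 4G/3 = 113e9 + 4*23e9/3 = 143666666666.67 Pa
Then divide by density:
143666666666.67 / 3493 = 41129878.8052 Pa/(kg/m^3)
Take the square root:
Vp = sqrt(41129878.8052) = 6413.26 m/s

6413.26


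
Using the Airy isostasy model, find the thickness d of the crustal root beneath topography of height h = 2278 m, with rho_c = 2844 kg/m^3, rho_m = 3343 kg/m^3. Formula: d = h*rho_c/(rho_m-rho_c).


rho_m - rho_c = 3343 - 2844 = 499
d = 2278 * 2844 / 499
= 6478632 / 499
= 12983.23 m

12983.23


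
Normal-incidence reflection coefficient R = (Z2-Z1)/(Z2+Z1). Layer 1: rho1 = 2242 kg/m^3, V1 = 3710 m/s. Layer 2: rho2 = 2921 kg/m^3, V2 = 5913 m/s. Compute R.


Z1 = 2242 * 3710 = 8317820
Z2 = 2921 * 5913 = 17271873
R = (17271873 - 8317820) / (17271873 + 8317820) = 8954053 / 25589693 = 0.3499

0.3499


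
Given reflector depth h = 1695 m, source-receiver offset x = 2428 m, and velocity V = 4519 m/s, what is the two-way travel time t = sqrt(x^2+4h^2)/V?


x^2 + 4h^2 = 2428^2 + 4*1695^2 = 5895184 + 11492100 = 17387284
sqrt(17387284) = 4169.8062
t = 4169.8062 / 4519 = 0.9227 s

0.9227


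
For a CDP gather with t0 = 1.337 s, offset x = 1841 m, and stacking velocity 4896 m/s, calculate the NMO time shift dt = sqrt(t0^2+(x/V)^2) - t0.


x/Vnmo = 1841/4896 = 0.376021
(x/Vnmo)^2 = 0.141392
t0^2 = 1.787569
sqrt(1.787569 + 0.141392) = 1.38887
dt = 1.38887 - 1.337 = 0.05187

0.05187


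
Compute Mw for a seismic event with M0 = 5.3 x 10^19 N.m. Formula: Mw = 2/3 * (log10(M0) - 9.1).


log10(M0) = log10(5.3 x 10^19) = 19.7243
Mw = 2/3 * (19.7243 - 9.1)
= 2/3 * 10.6243
= 7.08

7.08


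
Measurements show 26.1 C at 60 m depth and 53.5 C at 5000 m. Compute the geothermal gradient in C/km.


dT = 53.5 - 26.1 = 27.4 C
dz = 5000 - 60 = 4940 m
gradient = dT/dz * 1000 = 27.4/4940 * 1000 = 5.5466 C/km

5.5466


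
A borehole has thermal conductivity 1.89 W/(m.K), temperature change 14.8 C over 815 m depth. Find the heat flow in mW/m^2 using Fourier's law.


q = k * dT / dz * 1000
= 1.89 * 14.8 / 815 * 1000
= 0.034321 * 1000
= 34.3215 mW/m^2

34.3215


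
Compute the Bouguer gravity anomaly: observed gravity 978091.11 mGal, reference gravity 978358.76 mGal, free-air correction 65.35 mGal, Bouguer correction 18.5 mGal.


BA = g_obs - g_ref + FAC - BC
= 978091.11 - 978358.76 + 65.35 - 18.5
= -220.8 mGal

-220.8


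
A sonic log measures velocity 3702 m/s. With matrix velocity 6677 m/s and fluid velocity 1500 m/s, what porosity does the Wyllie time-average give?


1/V - 1/Vm = 1/3702 - 1/6677 = 0.00012036
1/Vf - 1/Vm = 1/1500 - 1/6677 = 0.0005169
phi = 0.00012036 / 0.0005169 = 0.2328

0.2328


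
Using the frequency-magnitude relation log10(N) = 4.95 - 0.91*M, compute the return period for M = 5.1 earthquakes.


log10(N) = 4.95 - 0.91*5.1 = 0.309
N = 10^0.309 = 2.037042
T = 1/N = 1/2.037042 = 0.4909 years

0.4909


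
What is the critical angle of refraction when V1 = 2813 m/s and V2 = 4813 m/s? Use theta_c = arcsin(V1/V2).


V1/V2 = 2813/4813 = 0.584459
theta_c = arcsin(0.584459) = 35.7648 degrees

35.7648


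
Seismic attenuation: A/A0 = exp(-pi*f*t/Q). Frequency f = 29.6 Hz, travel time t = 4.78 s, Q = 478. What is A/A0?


pi*f*t/Q = pi*29.6*4.78/478 = 0.929911
A/A0 = exp(-0.929911) = 0.394589

0.394589


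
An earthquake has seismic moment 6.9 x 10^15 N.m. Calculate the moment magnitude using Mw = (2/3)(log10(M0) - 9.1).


log10(M0) = log10(6.9 x 10^15) = 15.8388
Mw = 2/3 * (15.8388 - 9.1)
= 2/3 * 6.7388
= 4.49

4.49


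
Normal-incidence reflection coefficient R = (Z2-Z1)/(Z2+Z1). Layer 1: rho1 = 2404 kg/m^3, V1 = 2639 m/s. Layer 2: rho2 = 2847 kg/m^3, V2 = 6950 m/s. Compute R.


Z1 = 2404 * 2639 = 6344156
Z2 = 2847 * 6950 = 19786650
R = (19786650 - 6344156) / (19786650 + 6344156) = 13442494 / 26130806 = 0.5144

0.5144


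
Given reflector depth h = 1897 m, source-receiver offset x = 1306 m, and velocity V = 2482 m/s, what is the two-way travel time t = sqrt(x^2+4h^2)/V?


x^2 + 4h^2 = 1306^2 + 4*1897^2 = 1705636 + 14394436 = 16100072
sqrt(16100072) = 4012.4895
t = 4012.4895 / 2482 = 1.6166 s

1.6166


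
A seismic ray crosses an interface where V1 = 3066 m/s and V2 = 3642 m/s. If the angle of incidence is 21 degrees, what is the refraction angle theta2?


sin(theta1) = sin(21 deg) = 0.358368
sin(theta2) = V2/V1 * sin(theta1) = 3642/3066 * 0.358368 = 0.425693
theta2 = arcsin(0.425693) = 25.1946 degrees

25.1946


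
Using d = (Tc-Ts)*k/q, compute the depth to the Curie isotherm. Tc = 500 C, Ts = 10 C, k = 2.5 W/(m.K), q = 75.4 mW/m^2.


T_Curie - T_surf = 500 - 10 = 490 C
Convert q to W/m^2: 75.4 mW/m^2 = 0.0754 W/m^2
d = 490 * 2.5 / 0.0754 = 16246.68 m

16246.68


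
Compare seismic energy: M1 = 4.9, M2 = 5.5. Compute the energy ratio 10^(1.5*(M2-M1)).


M2 - M1 = 5.5 - 4.9 = 0.6
1.5 * 0.6 = 0.9
ratio = 10^0.9 = 7.94

7.94


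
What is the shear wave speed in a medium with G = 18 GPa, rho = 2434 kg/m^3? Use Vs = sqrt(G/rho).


Convert G to Pa: G = 18e9 Pa
Compute G/rho = 18e9 / 2434 = 7395234.1824
Vs = sqrt(7395234.1824) = 2719.42 m/s

2719.42


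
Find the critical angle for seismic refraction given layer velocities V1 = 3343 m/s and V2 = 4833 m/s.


V1/V2 = 3343/4833 = 0.691703
theta_c = arcsin(0.691703) = 43.7651 degrees

43.7651


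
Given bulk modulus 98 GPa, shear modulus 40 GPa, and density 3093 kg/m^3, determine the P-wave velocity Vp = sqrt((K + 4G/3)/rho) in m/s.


First compute the effective modulus:
K + 4G/3 = 98e9 + 4*40e9/3 = 151333333333.33 Pa
Then divide by density:
151333333333.33 / 3093 = 48927686.1731 Pa/(kg/m^3)
Take the square root:
Vp = sqrt(48927686.1731) = 6994.83 m/s

6994.83


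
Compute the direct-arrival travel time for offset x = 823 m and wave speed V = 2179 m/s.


t = x / V
= 823 / 2179
= 0.3777 s

0.3777


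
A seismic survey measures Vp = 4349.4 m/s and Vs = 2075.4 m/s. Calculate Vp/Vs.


Vp/Vs = 4349.4 / 2075.4
= 2.0957

2.0957


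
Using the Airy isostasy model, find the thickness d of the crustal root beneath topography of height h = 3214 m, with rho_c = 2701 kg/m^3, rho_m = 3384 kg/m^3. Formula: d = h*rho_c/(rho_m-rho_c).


rho_m - rho_c = 3384 - 2701 = 683
d = 3214 * 2701 / 683
= 8681014 / 683
= 12710.12 m

12710.12


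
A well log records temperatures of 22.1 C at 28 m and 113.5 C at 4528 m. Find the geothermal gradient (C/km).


dT = 113.5 - 22.1 = 91.4 C
dz = 4528 - 28 = 4500 m
gradient = dT/dz * 1000 = 91.4/4500 * 1000 = 20.3111 C/km

20.3111


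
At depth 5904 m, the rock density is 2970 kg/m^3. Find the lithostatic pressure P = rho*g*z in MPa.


P = rho * g * z / 1e6
= 2970 * 9.81 * 5904 / 1e6
= 172017172.8 / 1e6
= 172.0172 MPa

172.0172


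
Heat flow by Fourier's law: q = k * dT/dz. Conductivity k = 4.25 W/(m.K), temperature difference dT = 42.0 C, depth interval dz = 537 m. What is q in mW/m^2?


q = k * dT / dz * 1000
= 4.25 * 42.0 / 537 * 1000
= 0.332402 * 1000
= 332.4022 mW/m^2

332.4022


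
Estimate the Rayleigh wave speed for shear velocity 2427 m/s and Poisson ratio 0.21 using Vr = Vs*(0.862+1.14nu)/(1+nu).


Numerator factor = 0.862 + 1.14*0.21 = 1.1014
Denominator = 1 + 0.21 = 1.21
Vr = 2427 * 1.1014 / 1.21 = 2209.17 m/s

2209.17


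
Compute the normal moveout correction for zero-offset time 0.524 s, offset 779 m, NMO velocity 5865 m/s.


x/Vnmo = 779/5865 = 0.132822
(x/Vnmo)^2 = 0.017642
t0^2 = 0.274576
sqrt(0.274576 + 0.017642) = 0.540572
dt = 0.540572 - 0.524 = 0.016572

0.016572


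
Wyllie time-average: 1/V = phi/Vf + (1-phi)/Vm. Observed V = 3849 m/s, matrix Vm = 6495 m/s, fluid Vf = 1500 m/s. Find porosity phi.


1/V - 1/Vm = 1/3849 - 1/6495 = 0.00010584
1/Vf - 1/Vm = 1/1500 - 1/6495 = 0.0005127
phi = 0.00010584 / 0.0005127 = 0.2064

0.2064


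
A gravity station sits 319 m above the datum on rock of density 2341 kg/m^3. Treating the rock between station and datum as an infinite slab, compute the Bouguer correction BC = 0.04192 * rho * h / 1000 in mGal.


BC = 0.04192 * rho * h / 1000
= 0.04192 * 2341 * 319 / 1000
= 31.305 mGal

31.305


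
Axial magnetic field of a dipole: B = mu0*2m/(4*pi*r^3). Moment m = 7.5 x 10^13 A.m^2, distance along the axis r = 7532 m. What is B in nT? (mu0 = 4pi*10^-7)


m = 7.5 x 10^13 = 75000000000000 A.m^2
2m = 150000000000000 A.m^2
r^3 = 7532^3 = 427298072768
B = (4pi*10^-7) * 150000000000000 / (4*pi * 427298072768) * 1e9
= 188495559.215388 / 5369585945204.1 * 1e9
= 35104.3006 nT

35104.3006


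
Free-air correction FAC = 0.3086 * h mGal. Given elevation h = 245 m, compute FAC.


FAC = 0.3086 * h
= 0.3086 * 245
= 75.607 mGal

75.607


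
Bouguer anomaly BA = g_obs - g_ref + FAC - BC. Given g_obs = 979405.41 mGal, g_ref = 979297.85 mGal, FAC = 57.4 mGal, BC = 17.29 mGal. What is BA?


BA = g_obs - g_ref + FAC - BC
= 979405.41 - 979297.85 + 57.4 - 17.29
= 147.67 mGal

147.67


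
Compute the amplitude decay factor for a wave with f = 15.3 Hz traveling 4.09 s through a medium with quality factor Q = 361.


pi*f*t/Q = pi*15.3*4.09/361 = 0.544575
A/A0 = exp(-0.544575) = 0.580088

0.580088


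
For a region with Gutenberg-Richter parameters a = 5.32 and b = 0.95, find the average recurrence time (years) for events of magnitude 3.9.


log10(N) = 5.32 - 0.95*3.9 = 1.615
N = 10^1.615 = 41.209752
T = 1/N = 1/41.209752 = 0.0243 years

0.0243


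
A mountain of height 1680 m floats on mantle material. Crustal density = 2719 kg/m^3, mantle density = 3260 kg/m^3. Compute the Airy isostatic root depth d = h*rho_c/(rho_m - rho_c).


rho_m - rho_c = 3260 - 2719 = 541
d = 1680 * 2719 / 541
= 4567920 / 541
= 8443.48 m

8443.48


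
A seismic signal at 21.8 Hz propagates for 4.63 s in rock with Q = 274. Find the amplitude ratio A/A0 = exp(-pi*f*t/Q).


pi*f*t/Q = pi*21.8*4.63/274 = 1.157276
A/A0 = exp(-1.157276) = 0.314341

0.314341


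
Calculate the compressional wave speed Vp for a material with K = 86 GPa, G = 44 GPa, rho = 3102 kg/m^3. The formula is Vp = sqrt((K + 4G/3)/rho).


First compute the effective modulus:
K + 4G/3 = 86e9 + 4*44e9/3 = 144666666666.67 Pa
Then divide by density:
144666666666.67 / 3102 = 46636578.5515 Pa/(kg/m^3)
Take the square root:
Vp = sqrt(46636578.5515) = 6829.1 m/s

6829.1


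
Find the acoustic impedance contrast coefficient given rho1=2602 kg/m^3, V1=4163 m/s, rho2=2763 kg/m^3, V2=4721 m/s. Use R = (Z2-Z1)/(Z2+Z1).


Z1 = 2602 * 4163 = 10832126
Z2 = 2763 * 4721 = 13044123
R = (13044123 - 10832126) / (13044123 + 10832126) = 2211997 / 23876249 = 0.0926

0.0926


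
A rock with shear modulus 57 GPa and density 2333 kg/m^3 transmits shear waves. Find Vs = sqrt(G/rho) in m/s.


Convert G to Pa: G = 57e9 Pa
Compute G/rho = 57e9 / 2333 = 24432061.7231
Vs = sqrt(24432061.7231) = 4942.88 m/s

4942.88


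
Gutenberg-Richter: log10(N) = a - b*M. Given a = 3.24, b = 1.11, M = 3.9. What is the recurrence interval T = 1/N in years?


log10(N) = 3.24 - 1.11*3.9 = -1.089
N = 10^-1.089 = 0.08147
T = 1/N = 1/0.08147 = 12.2744 years

12.2744


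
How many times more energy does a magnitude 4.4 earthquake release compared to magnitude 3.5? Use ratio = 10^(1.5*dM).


M2 - M1 = 4.4 - 3.5 = 0.9
1.5 * 0.9 = 1.35
ratio = 10^1.35 = 22.39

22.39


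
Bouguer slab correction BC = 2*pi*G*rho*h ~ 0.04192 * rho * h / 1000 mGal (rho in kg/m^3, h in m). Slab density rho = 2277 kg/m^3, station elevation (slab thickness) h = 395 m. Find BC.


BC = 0.04192 * rho * h / 1000
= 0.04192 * 2277 * 395 / 1000
= 37.7035 mGal

37.7035


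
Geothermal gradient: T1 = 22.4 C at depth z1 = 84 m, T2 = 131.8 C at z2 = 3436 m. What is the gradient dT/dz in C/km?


dT = 131.8 - 22.4 = 109.4 C
dz = 3436 - 84 = 3352 m
gradient = dT/dz * 1000 = 109.4/3352 * 1000 = 32.6372 C/km

32.6372


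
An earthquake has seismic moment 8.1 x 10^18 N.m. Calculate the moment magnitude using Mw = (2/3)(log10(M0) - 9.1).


log10(M0) = log10(8.1 x 10^18) = 18.9085
Mw = 2/3 * (18.9085 - 9.1)
= 2/3 * 9.8085
= 6.54

6.54


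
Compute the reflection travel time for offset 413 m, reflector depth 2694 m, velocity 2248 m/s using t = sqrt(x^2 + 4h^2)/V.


x^2 + 4h^2 = 413^2 + 4*2694^2 = 170569 + 29030544 = 29201113
sqrt(29201113) = 5403.8054
t = 5403.8054 / 2248 = 2.4038 s

2.4038


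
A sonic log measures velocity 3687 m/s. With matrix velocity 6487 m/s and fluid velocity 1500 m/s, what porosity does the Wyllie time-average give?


1/V - 1/Vm = 1/3687 - 1/6487 = 0.00011707
1/Vf - 1/Vm = 1/1500 - 1/6487 = 0.00051251
phi = 0.00011707 / 0.00051251 = 0.2284

0.2284


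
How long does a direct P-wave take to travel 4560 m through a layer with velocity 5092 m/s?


t = x / V
= 4560 / 5092
= 0.8955 s

0.8955


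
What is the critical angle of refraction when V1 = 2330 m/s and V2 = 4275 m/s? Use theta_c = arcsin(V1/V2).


V1/V2 = 2330/4275 = 0.545029
theta_c = arcsin(0.545029) = 33.0267 degrees

33.0267


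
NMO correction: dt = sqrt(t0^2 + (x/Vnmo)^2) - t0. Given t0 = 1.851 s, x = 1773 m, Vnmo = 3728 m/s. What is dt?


x/Vnmo = 1773/3728 = 0.47559
(x/Vnmo)^2 = 0.226186
t0^2 = 3.426201
sqrt(3.426201 + 0.226186) = 1.911122
dt = 1.911122 - 1.851 = 0.060122

0.060122


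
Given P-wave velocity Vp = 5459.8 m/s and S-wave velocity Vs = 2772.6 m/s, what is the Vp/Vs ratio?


Vp/Vs = 5459.8 / 2772.6
= 1.9692

1.9692


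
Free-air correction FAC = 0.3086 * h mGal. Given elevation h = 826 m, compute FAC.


FAC = 0.3086 * h
= 0.3086 * 826
= 254.9036 mGal

254.9036


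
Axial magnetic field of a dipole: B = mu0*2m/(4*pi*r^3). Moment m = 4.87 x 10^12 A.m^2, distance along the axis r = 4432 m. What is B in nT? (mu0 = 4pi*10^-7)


m = 4.87 x 10^12 = 4870000000000 A.m^2
2m = 9740000000000 A.m^2
r^3 = 4432^3 = 87056109568
B = (4pi*10^-7) * 9740000000000 / (4*pi * 87056109568) * 1e9
= 12239644.978386 / 1093979337075.75 * 1e9
= 11188.1866 nT

11188.1866


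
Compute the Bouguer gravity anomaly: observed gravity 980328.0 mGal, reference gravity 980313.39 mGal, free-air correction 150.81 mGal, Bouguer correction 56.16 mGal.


BA = g_obs - g_ref + FAC - BC
= 980328.0 - 980313.39 + 150.81 - 56.16
= 109.26 mGal

109.26


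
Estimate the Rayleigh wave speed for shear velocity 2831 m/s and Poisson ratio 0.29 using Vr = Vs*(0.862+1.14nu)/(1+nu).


Numerator factor = 0.862 + 1.14*0.29 = 1.1926
Denominator = 1 + 0.29 = 1.29
Vr = 2831 * 1.1926 / 1.29 = 2617.25 m/s

2617.25


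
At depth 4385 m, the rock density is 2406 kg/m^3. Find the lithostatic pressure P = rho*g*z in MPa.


P = rho * g * z / 1e6
= 2406 * 9.81 * 4385 / 1e6
= 103498541.1 / 1e6
= 103.4985 MPa

103.4985


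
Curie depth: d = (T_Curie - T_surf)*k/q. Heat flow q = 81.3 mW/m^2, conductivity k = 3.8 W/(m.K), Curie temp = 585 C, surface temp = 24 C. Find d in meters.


T_Curie - T_surf = 585 - 24 = 561 C
Convert q to W/m^2: 81.3 mW/m^2 = 0.0813 W/m^2
d = 561 * 3.8 / 0.0813 = 26221.4 m

26221.4


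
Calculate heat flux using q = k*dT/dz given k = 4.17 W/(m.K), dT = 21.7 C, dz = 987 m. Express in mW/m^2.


q = k * dT / dz * 1000
= 4.17 * 21.7 / 987 * 1000
= 0.091681 * 1000
= 91.6809 mW/m^2

91.6809


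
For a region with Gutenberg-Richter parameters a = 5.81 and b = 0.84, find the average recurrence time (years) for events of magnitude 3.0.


log10(N) = 5.81 - 0.84*3.0 = 3.29
N = 10^3.29 = 1949.8446
T = 1/N = 1/1949.8446 = 0.0005 years

5.000000e-04


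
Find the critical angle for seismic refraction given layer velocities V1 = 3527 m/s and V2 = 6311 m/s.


V1/V2 = 3527/6311 = 0.558865
theta_c = arcsin(0.558865) = 33.9774 degrees

33.9774


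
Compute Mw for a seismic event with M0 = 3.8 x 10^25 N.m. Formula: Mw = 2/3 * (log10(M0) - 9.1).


log10(M0) = log10(3.8 x 10^25) = 25.5798
Mw = 2/3 * (25.5798 - 9.1)
= 2/3 * 16.4798
= 10.99

10.99


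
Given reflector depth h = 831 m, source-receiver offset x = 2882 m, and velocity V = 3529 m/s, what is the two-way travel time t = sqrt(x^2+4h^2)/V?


x^2 + 4h^2 = 2882^2 + 4*831^2 = 8305924 + 2762244 = 11068168
sqrt(11068168) = 3326.8856
t = 3326.8856 / 3529 = 0.9427 s

0.9427


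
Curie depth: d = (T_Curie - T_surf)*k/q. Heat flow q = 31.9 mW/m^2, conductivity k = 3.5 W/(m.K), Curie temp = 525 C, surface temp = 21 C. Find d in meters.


T_Curie - T_surf = 525 - 21 = 504 C
Convert q to W/m^2: 31.9 mW/m^2 = 0.0319 W/m^2
d = 504 * 3.5 / 0.0319 = 55297.81 m

55297.81


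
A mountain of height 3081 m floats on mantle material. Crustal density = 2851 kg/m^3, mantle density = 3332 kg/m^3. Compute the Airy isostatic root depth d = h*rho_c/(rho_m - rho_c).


rho_m - rho_c = 3332 - 2851 = 481
d = 3081 * 2851 / 481
= 8783931 / 481
= 18261.81 m

18261.81


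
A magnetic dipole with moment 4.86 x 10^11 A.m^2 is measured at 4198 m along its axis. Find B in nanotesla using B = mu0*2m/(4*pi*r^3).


m = 4.86 x 10^11 = 486000000000 A.m^2
2m = 972000000000 A.m^2
r^3 = 4198^3 = 73982210392
B = (4pi*10^-7) * 972000000000 / (4*pi * 73982210392) * 1e9
= 1221451.223716 / 929687874655.37 * 1e9
= 1313.8294 nT

1313.8294


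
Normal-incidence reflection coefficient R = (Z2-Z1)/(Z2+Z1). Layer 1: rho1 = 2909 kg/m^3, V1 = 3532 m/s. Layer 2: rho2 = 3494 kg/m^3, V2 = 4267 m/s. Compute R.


Z1 = 2909 * 3532 = 10274588
Z2 = 3494 * 4267 = 14908898
R = (14908898 - 10274588) / (14908898 + 10274588) = 4634310 / 25183486 = 0.184

0.184


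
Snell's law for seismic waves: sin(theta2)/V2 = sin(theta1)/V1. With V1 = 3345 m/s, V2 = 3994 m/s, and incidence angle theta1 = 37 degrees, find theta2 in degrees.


sin(theta1) = sin(37 deg) = 0.601815
sin(theta2) = V2/V1 * sin(theta1) = 3994/3345 * 0.601815 = 0.71858
theta2 = arcsin(0.71858) = 45.9373 degrees

45.9373


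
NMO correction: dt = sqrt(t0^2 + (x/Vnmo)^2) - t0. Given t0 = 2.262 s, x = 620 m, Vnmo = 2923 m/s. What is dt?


x/Vnmo = 620/2923 = 0.212111
(x/Vnmo)^2 = 0.044991
t0^2 = 5.116644
sqrt(5.116644 + 0.044991) = 2.271923
dt = 2.271923 - 2.262 = 0.009923

0.009923


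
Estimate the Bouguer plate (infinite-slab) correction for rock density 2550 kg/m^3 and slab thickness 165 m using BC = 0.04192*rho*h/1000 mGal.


BC = 0.04192 * rho * h / 1000
= 0.04192 * 2550 * 165 / 1000
= 17.6378 mGal

17.6378


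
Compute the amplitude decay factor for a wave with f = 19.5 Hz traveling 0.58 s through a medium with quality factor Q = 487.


pi*f*t/Q = pi*19.5*0.58/487 = 0.07296
A/A0 = exp(-0.07296) = 0.929638

0.929638


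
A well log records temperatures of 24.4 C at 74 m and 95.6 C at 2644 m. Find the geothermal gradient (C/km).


dT = 95.6 - 24.4 = 71.2 C
dz = 2644 - 74 = 2570 m
gradient = dT/dz * 1000 = 71.2/2570 * 1000 = 27.7043 C/km

27.7043


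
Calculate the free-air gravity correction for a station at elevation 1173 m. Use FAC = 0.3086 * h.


FAC = 0.3086 * h
= 0.3086 * 1173
= 361.9878 mGal

361.9878


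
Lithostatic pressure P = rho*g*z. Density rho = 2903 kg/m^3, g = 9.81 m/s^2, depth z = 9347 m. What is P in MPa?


P = rho * g * z / 1e6
= 2903 * 9.81 * 9347 / 1e6
= 266187885.21 / 1e6
= 266.1879 MPa

266.1879


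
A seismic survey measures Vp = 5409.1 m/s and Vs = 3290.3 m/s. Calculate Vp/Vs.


Vp/Vs = 5409.1 / 3290.3
= 1.644

1.644


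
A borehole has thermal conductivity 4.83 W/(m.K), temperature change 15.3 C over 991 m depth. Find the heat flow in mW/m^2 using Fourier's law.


q = k * dT / dz * 1000
= 4.83 * 15.3 / 991 * 1000
= 0.07457 * 1000
= 74.5701 mW/m^2

74.5701


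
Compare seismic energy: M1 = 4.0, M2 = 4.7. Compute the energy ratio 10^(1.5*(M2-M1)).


M2 - M1 = 4.7 - 4.0 = 0.7
1.5 * 0.7 = 1.05
ratio = 10^1.05 = 11.22

11.22


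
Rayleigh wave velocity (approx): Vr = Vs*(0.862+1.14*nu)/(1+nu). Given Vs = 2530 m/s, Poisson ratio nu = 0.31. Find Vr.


Numerator factor = 0.862 + 1.14*0.31 = 1.2154
Denominator = 1 + 0.31 = 1.31
Vr = 2530 * 1.2154 / 1.31 = 2347.3 m/s

2347.3


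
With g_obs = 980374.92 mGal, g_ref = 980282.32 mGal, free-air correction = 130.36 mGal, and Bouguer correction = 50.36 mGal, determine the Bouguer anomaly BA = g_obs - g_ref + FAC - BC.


BA = g_obs - g_ref + FAC - BC
= 980374.92 - 980282.32 + 130.36 - 50.36
= 172.6 mGal

172.6


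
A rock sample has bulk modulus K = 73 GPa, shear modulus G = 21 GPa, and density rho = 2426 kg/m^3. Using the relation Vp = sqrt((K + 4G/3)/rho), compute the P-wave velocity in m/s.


First compute the effective modulus:
K + 4G/3 = 73e9 + 4*21e9/3 = 101000000000.0 Pa
Then divide by density:
101000000000.0 / 2426 = 41632316.5705 Pa/(kg/m^3)
Take the square root:
Vp = sqrt(41632316.5705) = 6452.31 m/s

6452.31


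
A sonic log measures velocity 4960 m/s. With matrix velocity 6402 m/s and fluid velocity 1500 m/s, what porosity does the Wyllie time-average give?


1/V - 1/Vm = 1/4960 - 1/6402 = 4.541e-05
1/Vf - 1/Vm = 1/1500 - 1/6402 = 0.00051047
phi = 4.541e-05 / 0.00051047 = 0.089

0.089


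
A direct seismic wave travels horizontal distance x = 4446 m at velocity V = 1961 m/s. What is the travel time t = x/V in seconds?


t = x / V
= 4446 / 1961
= 2.2672 s

2.2672


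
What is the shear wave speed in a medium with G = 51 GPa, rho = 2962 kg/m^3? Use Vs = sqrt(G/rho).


Convert G to Pa: G = 51e9 Pa
Compute G/rho = 51e9 / 2962 = 17218095.8812
Vs = sqrt(17218095.8812) = 4149.47 m/s

4149.47


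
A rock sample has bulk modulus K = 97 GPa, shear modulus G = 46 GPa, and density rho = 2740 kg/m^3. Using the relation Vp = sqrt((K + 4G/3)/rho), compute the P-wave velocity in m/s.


First compute the effective modulus:
K + 4G/3 = 97e9 + 4*46e9/3 = 158333333333.33 Pa
Then divide by density:
158333333333.33 / 2740 = 57785888.0779 Pa/(kg/m^3)
Take the square root:
Vp = sqrt(57785888.0779) = 7601.7 m/s

7601.7


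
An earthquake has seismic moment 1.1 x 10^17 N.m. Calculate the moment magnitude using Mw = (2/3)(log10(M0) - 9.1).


log10(M0) = log10(1.1 x 10^17) = 17.0414
Mw = 2/3 * (17.0414 - 9.1)
= 2/3 * 7.9414
= 5.29

5.29


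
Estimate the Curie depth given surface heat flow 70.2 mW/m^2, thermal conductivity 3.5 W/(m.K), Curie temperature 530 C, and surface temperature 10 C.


T_Curie - T_surf = 530 - 10 = 520 C
Convert q to W/m^2: 70.2 mW/m^2 = 0.0702 W/m^2
d = 520 * 3.5 / 0.0702 = 25925.93 m

25925.93


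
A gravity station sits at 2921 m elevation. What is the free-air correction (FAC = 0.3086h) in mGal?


FAC = 0.3086 * h
= 0.3086 * 2921
= 901.4206 mGal

901.4206


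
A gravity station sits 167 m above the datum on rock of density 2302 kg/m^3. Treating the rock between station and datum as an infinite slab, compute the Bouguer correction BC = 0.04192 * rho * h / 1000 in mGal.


BC = 0.04192 * rho * h / 1000
= 0.04192 * 2302 * 167 / 1000
= 16.1155 mGal

16.1155


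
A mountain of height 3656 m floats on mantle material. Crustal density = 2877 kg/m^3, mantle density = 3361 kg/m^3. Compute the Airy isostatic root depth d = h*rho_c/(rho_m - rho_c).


rho_m - rho_c = 3361 - 2877 = 484
d = 3656 * 2877 / 484
= 10518312 / 484
= 21732.05 m

21732.05


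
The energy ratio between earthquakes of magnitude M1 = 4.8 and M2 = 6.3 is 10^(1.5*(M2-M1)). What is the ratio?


M2 - M1 = 6.3 - 4.8 = 1.5
1.5 * 1.5 = 2.25
ratio = 10^2.25 = 177.83

177.83


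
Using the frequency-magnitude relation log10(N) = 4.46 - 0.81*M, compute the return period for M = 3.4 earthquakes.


log10(N) = 4.46 - 0.81*3.4 = 1.706
N = 10^1.706 = 50.815944
T = 1/N = 1/50.815944 = 0.0197 years

0.0197


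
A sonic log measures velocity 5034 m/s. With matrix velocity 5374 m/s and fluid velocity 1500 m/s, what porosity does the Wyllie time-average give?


1/V - 1/Vm = 1/5034 - 1/5374 = 1.257e-05
1/Vf - 1/Vm = 1/1500 - 1/5374 = 0.00048059
phi = 1.257e-05 / 0.00048059 = 0.0262

0.0262


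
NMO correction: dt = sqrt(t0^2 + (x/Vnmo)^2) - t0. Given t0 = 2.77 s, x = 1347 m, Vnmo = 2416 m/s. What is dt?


x/Vnmo = 1347/2416 = 0.557533
(x/Vnmo)^2 = 0.310843
t0^2 = 7.6729
sqrt(7.6729 + 0.310843) = 2.825552
dt = 2.825552 - 2.77 = 0.055552

0.055552


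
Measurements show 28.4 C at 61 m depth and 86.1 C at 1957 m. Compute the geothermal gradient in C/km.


dT = 86.1 - 28.4 = 57.7 C
dz = 1957 - 61 = 1896 m
gradient = dT/dz * 1000 = 57.7/1896 * 1000 = 30.4325 C/km

30.4325


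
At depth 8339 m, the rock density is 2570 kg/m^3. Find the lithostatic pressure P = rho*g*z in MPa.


P = rho * g * z / 1e6
= 2570 * 9.81 * 8339 / 1e6
= 210240366.3 / 1e6
= 210.2404 MPa

210.2404


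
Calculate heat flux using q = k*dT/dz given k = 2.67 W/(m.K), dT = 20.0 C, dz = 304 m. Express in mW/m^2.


q = k * dT / dz * 1000
= 2.67 * 20.0 / 304 * 1000
= 0.175658 * 1000
= 175.6579 mW/m^2

175.6579


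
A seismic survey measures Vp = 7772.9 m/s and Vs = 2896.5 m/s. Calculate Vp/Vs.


Vp/Vs = 7772.9 / 2896.5
= 2.6835

2.6835


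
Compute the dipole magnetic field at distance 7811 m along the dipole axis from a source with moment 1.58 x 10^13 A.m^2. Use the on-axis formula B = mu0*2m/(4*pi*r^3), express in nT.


m = 1.58 x 10^13 = 15800000000000 A.m^2
2m = 31600000000000 A.m^2
r^3 = 7811^3 = 476562552731
B = (4pi*10^-7) * 31600000000000 / (4*pi * 476562552731) * 1e9
= 39709731.141375 / 5988661658542.83 * 1e9
= 6630.8189 nT

6630.8189


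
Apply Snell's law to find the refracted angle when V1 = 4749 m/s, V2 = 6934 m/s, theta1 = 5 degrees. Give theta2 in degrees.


sin(theta1) = sin(5 deg) = 0.087156
sin(theta2) = V2/V1 * sin(theta1) = 6934/4749 * 0.087156 = 0.127256
theta2 = arcsin(0.127256) = 7.311 degrees

7.311


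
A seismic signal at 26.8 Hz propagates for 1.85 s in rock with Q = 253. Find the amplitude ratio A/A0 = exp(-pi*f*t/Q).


pi*f*t/Q = pi*26.8*1.85/253 = 0.615653
A/A0 = exp(-0.615653) = 0.540288

0.540288


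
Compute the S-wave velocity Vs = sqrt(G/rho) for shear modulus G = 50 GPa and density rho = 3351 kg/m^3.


Convert G to Pa: G = 50e9 Pa
Compute G/rho = 50e9 / 3351 = 14920919.1286
Vs = sqrt(14920919.1286) = 3862.76 m/s

3862.76


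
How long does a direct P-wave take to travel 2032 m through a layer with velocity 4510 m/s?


t = x / V
= 2032 / 4510
= 0.4506 s

0.4506


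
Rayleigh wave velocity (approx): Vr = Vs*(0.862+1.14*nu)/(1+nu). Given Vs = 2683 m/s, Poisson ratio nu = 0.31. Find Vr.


Numerator factor = 0.862 + 1.14*0.31 = 1.2154
Denominator = 1 + 0.31 = 1.31
Vr = 2683 * 1.2154 / 1.31 = 2489.25 m/s

2489.25


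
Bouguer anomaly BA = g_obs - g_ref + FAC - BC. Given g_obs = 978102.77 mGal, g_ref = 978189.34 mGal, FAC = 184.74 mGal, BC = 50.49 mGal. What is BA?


BA = g_obs - g_ref + FAC - BC
= 978102.77 - 978189.34 + 184.74 - 50.49
= 47.68 mGal

47.68


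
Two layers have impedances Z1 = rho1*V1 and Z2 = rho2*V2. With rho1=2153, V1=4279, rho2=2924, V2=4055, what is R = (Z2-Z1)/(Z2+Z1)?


Z1 = 2153 * 4279 = 9212687
Z2 = 2924 * 4055 = 11856820
R = (11856820 - 9212687) / (11856820 + 9212687) = 2644133 / 21069507 = 0.1255

0.1255


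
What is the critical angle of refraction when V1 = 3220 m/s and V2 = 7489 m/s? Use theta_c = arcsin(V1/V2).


V1/V2 = 3220/7489 = 0.429964
theta_c = arcsin(0.429964) = 25.4653 degrees

25.4653


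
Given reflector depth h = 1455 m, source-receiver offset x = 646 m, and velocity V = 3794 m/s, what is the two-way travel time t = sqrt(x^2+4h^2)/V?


x^2 + 4h^2 = 646^2 + 4*1455^2 = 417316 + 8468100 = 8885416
sqrt(8885416) = 2980.8415
t = 2980.8415 / 3794 = 0.7857 s

0.7857


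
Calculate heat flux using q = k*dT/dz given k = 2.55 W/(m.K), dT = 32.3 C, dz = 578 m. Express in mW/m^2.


q = k * dT / dz * 1000
= 2.55 * 32.3 / 578 * 1000
= 0.1425 * 1000
= 142.5 mW/m^2

142.5


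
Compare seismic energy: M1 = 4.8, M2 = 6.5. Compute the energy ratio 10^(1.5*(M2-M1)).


M2 - M1 = 6.5 - 4.8 = 1.7
1.5 * 1.7 = 2.55
ratio = 10^2.55 = 354.81

354.81


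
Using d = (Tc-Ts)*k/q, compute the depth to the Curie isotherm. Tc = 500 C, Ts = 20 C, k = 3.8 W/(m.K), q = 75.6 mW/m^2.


T_Curie - T_surf = 500 - 20 = 480 C
Convert q to W/m^2: 75.6 mW/m^2 = 0.0756 W/m^2
d = 480 * 3.8 / 0.0756 = 24126.98 m

24126.98


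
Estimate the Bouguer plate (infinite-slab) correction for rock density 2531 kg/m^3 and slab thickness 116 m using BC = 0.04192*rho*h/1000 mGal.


BC = 0.04192 * rho * h / 1000
= 0.04192 * 2531 * 116 / 1000
= 12.3075 mGal

12.3075


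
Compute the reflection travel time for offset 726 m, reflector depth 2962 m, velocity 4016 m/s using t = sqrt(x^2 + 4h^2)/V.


x^2 + 4h^2 = 726^2 + 4*2962^2 = 527076 + 35093776 = 35620852
sqrt(35620852) = 5968.3207
t = 5968.3207 / 4016 = 1.4861 s

1.4861


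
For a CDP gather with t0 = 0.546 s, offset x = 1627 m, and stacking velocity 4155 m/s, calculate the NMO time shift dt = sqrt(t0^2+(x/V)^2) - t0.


x/Vnmo = 1627/4155 = 0.391576
(x/Vnmo)^2 = 0.153332
t0^2 = 0.298116
sqrt(0.298116 + 0.153332) = 0.671899
dt = 0.671899 - 0.546 = 0.125899

0.125899


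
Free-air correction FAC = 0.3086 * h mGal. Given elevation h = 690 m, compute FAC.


FAC = 0.3086 * h
= 0.3086 * 690
= 212.934 mGal

212.934


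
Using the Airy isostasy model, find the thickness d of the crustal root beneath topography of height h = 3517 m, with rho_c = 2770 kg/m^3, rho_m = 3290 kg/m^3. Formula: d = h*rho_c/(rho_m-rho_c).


rho_m - rho_c = 3290 - 2770 = 520
d = 3517 * 2770 / 520
= 9742090 / 520
= 18734.79 m

18734.79


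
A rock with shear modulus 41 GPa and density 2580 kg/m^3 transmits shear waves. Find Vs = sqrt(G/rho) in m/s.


Convert G to Pa: G = 41e9 Pa
Compute G/rho = 41e9 / 2580 = 15891472.8682
Vs = sqrt(15891472.8682) = 3986.41 m/s

3986.41


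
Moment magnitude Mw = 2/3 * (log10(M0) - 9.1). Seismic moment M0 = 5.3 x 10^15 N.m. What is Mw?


log10(M0) = log10(5.3 x 10^15) = 15.7243
Mw = 2/3 * (15.7243 - 9.1)
= 2/3 * 6.6243
= 4.42

4.42


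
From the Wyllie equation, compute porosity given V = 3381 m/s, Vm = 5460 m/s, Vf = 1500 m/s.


1/V - 1/Vm = 1/3381 - 1/5460 = 0.00011262
1/Vf - 1/Vm = 1/1500 - 1/5460 = 0.00048352
phi = 0.00011262 / 0.00048352 = 0.2329

0.2329


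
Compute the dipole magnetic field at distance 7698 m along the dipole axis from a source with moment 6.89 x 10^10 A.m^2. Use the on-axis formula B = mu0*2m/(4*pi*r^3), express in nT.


m = 6.89 x 10^10 = 68900000000 A.m^2
2m = 137800000000 A.m^2
r^3 = 7698^3 = 456177352392
B = (4pi*10^-7) * 137800000000 / (4*pi * 456177352392) * 1e9
= 173164.587066 / 5732493676035.0 * 1e9
= 30.2075 nT

30.2075


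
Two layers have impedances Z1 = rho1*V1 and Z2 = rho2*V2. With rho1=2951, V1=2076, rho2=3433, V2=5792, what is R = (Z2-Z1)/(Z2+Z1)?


Z1 = 2951 * 2076 = 6126276
Z2 = 3433 * 5792 = 19883936
R = (19883936 - 6126276) / (19883936 + 6126276) = 13757660 / 26010212 = 0.5289

0.5289


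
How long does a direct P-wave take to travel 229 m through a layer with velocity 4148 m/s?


t = x / V
= 229 / 4148
= 0.0552 s

0.0552


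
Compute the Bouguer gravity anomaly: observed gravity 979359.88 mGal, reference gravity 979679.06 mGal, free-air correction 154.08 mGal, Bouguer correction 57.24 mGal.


BA = g_obs - g_ref + FAC - BC
= 979359.88 - 979679.06 + 154.08 - 57.24
= -222.34 mGal

-222.34


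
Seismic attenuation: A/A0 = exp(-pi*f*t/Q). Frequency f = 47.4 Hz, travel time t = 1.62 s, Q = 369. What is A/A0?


pi*f*t/Q = pi*47.4*1.62/369 = 0.653758
A/A0 = exp(-0.653758) = 0.520088

0.520088


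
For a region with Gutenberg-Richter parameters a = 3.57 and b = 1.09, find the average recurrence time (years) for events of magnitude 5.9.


log10(N) = 3.57 - 1.09*5.9 = -2.861
N = 10^-2.861 = 0.001377
T = 1/N = 1/0.001377 = 726.106 years

726.106


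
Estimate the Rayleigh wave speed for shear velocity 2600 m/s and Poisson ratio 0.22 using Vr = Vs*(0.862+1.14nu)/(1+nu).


Numerator factor = 0.862 + 1.14*0.22 = 1.1128
Denominator = 1 + 0.22 = 1.22
Vr = 2600 * 1.1128 / 1.22 = 2371.54 m/s

2371.54


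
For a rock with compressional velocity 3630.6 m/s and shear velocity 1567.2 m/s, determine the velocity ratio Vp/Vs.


Vp/Vs = 3630.6 / 1567.2
= 2.3166

2.3166


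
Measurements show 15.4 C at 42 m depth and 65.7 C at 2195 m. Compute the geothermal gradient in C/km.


dT = 65.7 - 15.4 = 50.3 C
dz = 2195 - 42 = 2153 m
gradient = dT/dz * 1000 = 50.3/2153 * 1000 = 23.3627 C/km

23.3627


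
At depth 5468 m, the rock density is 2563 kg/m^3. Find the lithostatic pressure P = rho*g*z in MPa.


P = rho * g * z / 1e6
= 2563 * 9.81 * 5468 / 1e6
= 137482088.04 / 1e6
= 137.4821 MPa

137.4821


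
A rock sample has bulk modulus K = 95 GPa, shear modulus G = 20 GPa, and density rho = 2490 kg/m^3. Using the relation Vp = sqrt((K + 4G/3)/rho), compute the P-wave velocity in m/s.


First compute the effective modulus:
K + 4G/3 = 95e9 + 4*20e9/3 = 121666666666.67 Pa
Then divide by density:
121666666666.67 / 2490 = 48862115.1272 Pa/(kg/m^3)
Take the square root:
Vp = sqrt(48862115.1272) = 6990.14 m/s

6990.14


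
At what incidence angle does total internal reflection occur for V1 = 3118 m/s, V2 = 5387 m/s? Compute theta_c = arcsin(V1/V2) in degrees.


V1/V2 = 3118/5387 = 0.578801
theta_c = arcsin(0.578801) = 35.3662 degrees

35.3662


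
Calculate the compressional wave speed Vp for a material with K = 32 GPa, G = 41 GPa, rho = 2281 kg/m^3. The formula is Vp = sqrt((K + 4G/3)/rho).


First compute the effective modulus:
K + 4G/3 = 32e9 + 4*41e9/3 = 86666666666.67 Pa
Then divide by density:
86666666666.67 / 2281 = 37995031.419 Pa/(kg/m^3)
Take the square root:
Vp = sqrt(37995031.419) = 6164.01 m/s

6164.01


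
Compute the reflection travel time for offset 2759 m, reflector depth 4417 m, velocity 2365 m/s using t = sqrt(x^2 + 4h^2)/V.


x^2 + 4h^2 = 2759^2 + 4*4417^2 = 7612081 + 78039556 = 85651637
sqrt(85651637) = 9254.817
t = 9254.817 / 2365 = 3.9132 s

3.9132


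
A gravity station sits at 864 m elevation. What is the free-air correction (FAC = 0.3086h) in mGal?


FAC = 0.3086 * h
= 0.3086 * 864
= 266.6304 mGal

266.6304


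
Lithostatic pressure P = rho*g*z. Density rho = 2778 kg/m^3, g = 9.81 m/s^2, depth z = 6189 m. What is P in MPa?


P = rho * g * z / 1e6
= 2778 * 9.81 * 6189 / 1e6
= 168663742.02 / 1e6
= 168.6637 MPa

168.6637


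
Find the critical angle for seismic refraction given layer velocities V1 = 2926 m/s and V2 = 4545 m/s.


V1/V2 = 2926/4545 = 0.643784
theta_c = arcsin(0.643784) = 40.0746 degrees

40.0746


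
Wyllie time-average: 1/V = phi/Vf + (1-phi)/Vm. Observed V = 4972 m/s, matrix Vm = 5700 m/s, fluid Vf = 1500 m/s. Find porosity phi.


1/V - 1/Vm = 1/4972 - 1/5700 = 2.569e-05
1/Vf - 1/Vm = 1/1500 - 1/5700 = 0.00049123
phi = 2.569e-05 / 0.00049123 = 0.0523

0.0523


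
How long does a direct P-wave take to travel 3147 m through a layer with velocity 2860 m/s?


t = x / V
= 3147 / 2860
= 1.1003 s

1.1003


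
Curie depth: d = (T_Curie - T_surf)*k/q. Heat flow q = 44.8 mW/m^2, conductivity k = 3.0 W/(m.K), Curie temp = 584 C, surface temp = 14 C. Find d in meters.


T_Curie - T_surf = 584 - 14 = 570 C
Convert q to W/m^2: 44.8 mW/m^2 = 0.0448 W/m^2
d = 570 * 3.0 / 0.0448 = 38169.64 m

38169.64


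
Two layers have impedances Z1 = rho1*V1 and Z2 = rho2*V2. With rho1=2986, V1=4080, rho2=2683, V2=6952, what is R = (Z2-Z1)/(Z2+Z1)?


Z1 = 2986 * 4080 = 12182880
Z2 = 2683 * 6952 = 18652216
R = (18652216 - 12182880) / (18652216 + 12182880) = 6469336 / 30835096 = 0.2098

0.2098


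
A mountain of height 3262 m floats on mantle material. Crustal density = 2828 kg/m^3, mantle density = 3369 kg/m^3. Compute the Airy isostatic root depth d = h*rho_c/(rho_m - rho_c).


rho_m - rho_c = 3369 - 2828 = 541
d = 3262 * 2828 / 541
= 9224936 / 541
= 17051.64 m

17051.64


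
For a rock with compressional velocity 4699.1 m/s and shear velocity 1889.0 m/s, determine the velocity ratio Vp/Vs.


Vp/Vs = 4699.1 / 1889.0
= 2.4876

2.4876


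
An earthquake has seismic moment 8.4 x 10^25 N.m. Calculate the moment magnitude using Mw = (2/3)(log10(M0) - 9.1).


log10(M0) = log10(8.4 x 10^25) = 25.9243
Mw = 2/3 * (25.9243 - 9.1)
= 2/3 * 16.8243
= 11.22

11.22


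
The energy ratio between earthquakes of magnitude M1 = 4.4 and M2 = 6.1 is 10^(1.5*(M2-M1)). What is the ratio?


M2 - M1 = 6.1 - 4.4 = 1.7
1.5 * 1.7 = 2.55
ratio = 10^2.55 = 354.81

354.81


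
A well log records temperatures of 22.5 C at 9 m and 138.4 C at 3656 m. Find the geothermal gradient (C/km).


dT = 138.4 - 22.5 = 115.9 C
dz = 3656 - 9 = 3647 m
gradient = dT/dz * 1000 = 115.9/3647 * 1000 = 31.7795 C/km

31.7795


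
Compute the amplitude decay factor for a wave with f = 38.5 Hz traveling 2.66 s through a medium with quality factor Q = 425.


pi*f*t/Q = pi*38.5*2.66/425 = 0.757013
A/A0 = exp(-0.757013) = 0.469065

0.469065


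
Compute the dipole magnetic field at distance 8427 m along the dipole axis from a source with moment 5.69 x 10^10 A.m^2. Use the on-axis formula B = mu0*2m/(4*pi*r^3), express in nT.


m = 5.69 x 10^10 = 56900000000 A.m^2
2m = 113800000000 A.m^2
r^3 = 8427^3 = 598437750483
B = (4pi*10^-7) * 113800000000 / (4*pi * 598437750483) * 1e9
= 143005.297591 / 7520190562192.78 * 1e9
= 19.0162 nT

19.0162
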